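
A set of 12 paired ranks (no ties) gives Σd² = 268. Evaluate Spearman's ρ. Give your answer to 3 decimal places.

ρ = 1 − 6Σd² / [n(n²−1)] = 1 − 6×268 / (12×143)
  = 1 − 1608/1716 = 1 − 0.9371 ≈ 0.063

0.063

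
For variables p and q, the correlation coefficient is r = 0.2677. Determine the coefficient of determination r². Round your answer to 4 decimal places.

0.0717

r² = (0.2677)² = 0.0717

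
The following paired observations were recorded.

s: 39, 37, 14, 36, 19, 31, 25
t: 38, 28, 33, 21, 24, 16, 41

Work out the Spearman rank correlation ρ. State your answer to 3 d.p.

0.000

Rank s: 7, 6, 1, 5, 2, 4, 3
Rank t: 6, 4, 5, 2, 3, 1, 7
d = rank(s) − rank(t): 1, 2, -4, 3, -1, 3, -4; Σd² = 56
ρ = 1 − 6Σd² / [n(n²−1)] = 1 − 6×56 / (7×48) = 1 − 336/336 ≈ 0.000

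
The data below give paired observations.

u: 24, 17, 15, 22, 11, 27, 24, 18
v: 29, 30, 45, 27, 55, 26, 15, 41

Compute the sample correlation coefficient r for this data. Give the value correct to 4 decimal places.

-0.8635

n = 8, Σu = 158, Σv = 268, Σu² = 3324, Σv² = 10102, Σuv = 4880
nΣuv − ΣuΣv = 39040 − 42344 = -3304
nΣu² − (Σu)² = 26592 − 24964 = 1628; nΣv² − (Σv)² = 80816 − 71824 = 8992
r = -3304 / √(1628 × 8992) = -3304 / 3826.0915 ≈ -0.8635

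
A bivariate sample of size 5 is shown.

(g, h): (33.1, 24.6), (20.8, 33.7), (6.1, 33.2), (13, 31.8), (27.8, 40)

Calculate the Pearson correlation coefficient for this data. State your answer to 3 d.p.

n = 5, Σg = 100.8, Σh = 163.3, Σg² = 2507.3, Σh² = 5454.33, Σgh = 3243.14
nΣgh − ΣgΣh = 16215.7 − 16460.64 = -244.94
nΣg² − (Σg)² = 12536.5 − 10160.64 = 2375.86; nΣh² − (Σh)² = 27271.65 − 26666.89 = 604.76
r = -244.94 / √(2375.86 × 604.76) = -244.94 / 1198.6764 ≈ -0.204

-0.204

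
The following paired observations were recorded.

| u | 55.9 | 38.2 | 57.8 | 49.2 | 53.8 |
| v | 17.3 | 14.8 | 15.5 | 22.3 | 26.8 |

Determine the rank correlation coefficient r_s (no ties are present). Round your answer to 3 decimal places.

Rank u: 4, 1, 5, 2, 3
Rank v: 3, 1, 2, 4, 5
d = rank(u) − rank(v): 1, 0, 3, -2, -2; Σd² = 18
ρ = 1 − 6Σd² / [n(n²−1)] = 1 − 6×18 / (5×24) = 1 − 108/120 ≈ 0.100

0.100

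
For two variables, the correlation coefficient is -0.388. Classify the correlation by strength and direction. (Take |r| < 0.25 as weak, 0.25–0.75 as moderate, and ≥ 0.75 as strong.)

moderate negative

r = -0.388 < 0 so the relationship is negative.
|r| = 0.388, which falls in the moderate range.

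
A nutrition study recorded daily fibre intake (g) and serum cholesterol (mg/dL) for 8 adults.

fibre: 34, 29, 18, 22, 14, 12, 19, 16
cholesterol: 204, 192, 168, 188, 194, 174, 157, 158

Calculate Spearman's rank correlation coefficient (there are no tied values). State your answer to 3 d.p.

0.357

Rank fibre: 8, 7, 4, 6, 2, 1, 5, 3
Rank cholesterol: 8, 6, 3, 5, 7, 4, 1, 2
d = rank(fibre) − rank(cholesterol): 0, 1, 1, 1, -5, -3, 4, 1; Σd² = 54
ρ = 1 − 6Σd² / [n(n²−1)] = 1 − 6×54 / (8×63) = 1 − 324/504 ≈ 0.357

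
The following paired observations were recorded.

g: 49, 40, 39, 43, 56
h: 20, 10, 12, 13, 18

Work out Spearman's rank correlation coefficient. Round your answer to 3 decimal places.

0.800

Rank g: 4, 2, 1, 3, 5
Rank h: 5, 1, 2, 3, 4
d = rank(g) − rank(h): -1, 1, -1, 0, 1; Σd² = 4
ρ = 1 − 6Σd² / [n(n²−1)] = 1 − 6×4 / (5×24) = 1 − 24/120 ≈ 0.800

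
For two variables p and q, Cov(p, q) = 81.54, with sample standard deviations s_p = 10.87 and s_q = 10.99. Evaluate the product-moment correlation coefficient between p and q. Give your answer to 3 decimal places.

0.683

r = Cov(p,q) / (s_p · s_q) = 81.54 / (10.87 × 10.99)
  = 81.54 / 119.4613 ≈ 0.683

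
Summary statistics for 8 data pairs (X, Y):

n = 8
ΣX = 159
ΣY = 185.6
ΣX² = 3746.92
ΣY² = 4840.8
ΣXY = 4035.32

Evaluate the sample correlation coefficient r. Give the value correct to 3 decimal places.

r = (nΣXY − ΣXΣY) / √[(nΣX² − (ΣX)²)(nΣY² − (ΣY)²)]
Numerator: 8×4035.32 − 159×185.6 = 2772.16
Denominator: √[(29975.36 − 25281)(38726.4 − 34447.36)] = √[4694.36 × 4279.04] = 4481.8918
r = 2772.16 / 4481.8918 ≈ 0.619

0.619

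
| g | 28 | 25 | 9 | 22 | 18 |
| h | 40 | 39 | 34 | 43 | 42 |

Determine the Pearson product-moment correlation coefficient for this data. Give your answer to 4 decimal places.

n = 5, Σg = 102, Σh = 198, Σg² = 2298, Σh² = 7890, Σgh = 4103
nΣgh − ΣgΣh = 20515 − 20196 = 319
nΣg² − (Σg)² = 11490 − 10404 = 1086; nΣh² − (Σh)² = 39450 − 39204 = 246
r = 319 / √(1086 × 246) = 319 / 516.8714 ≈ 0.6172

0.6172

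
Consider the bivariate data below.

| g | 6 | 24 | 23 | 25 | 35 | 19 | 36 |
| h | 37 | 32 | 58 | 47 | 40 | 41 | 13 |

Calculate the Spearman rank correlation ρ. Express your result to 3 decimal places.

Rank g: 1, 4, 3, 5, 6, 2, 7
Rank h: 3, 2, 7, 6, 4, 5, 1
d = rank(g) − rank(h): -2, 2, -4, -1, 2, -3, 6; Σd² = 74
ρ = 1 − 6Σd² / [n(n²−1)] = 1 − 6×74 / (7×48) = 1 − 444/336 ≈ -0.321

-0.321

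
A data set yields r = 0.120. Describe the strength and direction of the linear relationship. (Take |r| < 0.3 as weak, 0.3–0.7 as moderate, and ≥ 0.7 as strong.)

r = 0.120 > 0 so the relationship is positive.
|r| = 0.120, which falls in the weak range.

weak positive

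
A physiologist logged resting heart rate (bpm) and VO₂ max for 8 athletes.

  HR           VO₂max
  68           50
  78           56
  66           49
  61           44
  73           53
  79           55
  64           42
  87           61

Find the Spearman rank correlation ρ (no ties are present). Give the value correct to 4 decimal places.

Rank HR: 4, 6, 3, 1, 5, 7, 2, 8
Rank VO₂max: 4, 7, 3, 2, 5, 6, 1, 8
d = rank(HR) − rank(VO₂max): 0, -1, 0, -1, 0, 1, 1, 0; Σd² = 4
ρ = 1 − 6Σd² / [n(n²−1)] = 1 − 6×4 / (8×63) = 1 − 24/504 ≈ 0.9524

0.9524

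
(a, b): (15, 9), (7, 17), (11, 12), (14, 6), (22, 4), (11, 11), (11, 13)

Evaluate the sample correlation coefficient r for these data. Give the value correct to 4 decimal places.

-0.9166

n = 7, Σa = 91, Σb = 72, Σa² = 1317, Σb² = 856, Σab = 822
nΣab − ΣaΣb = 5754 − 6552 = -798
nΣa² − (Σa)² = 9219 − 8281 = 938; nΣb² − (Σb)² = 5992 − 5184 = 808
r = -798 / √(938 × 808) = -798 / 870.5768 ≈ -0.9166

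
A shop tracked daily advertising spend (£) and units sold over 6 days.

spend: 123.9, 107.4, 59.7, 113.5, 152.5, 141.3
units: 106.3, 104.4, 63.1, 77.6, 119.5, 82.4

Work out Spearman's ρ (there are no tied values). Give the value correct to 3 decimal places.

0.714

Rank spend: 4, 2, 1, 3, 6, 5
Rank units: 5, 4, 1, 2, 6, 3
d = rank(spend) − rank(units): -1, -2, 0, 1, 0, 2; Σd² = 10
ρ = 1 − 6Σd² / [n(n²−1)] = 1 − 6×10 / (6×35) = 1 − 60/210 ≈ 0.714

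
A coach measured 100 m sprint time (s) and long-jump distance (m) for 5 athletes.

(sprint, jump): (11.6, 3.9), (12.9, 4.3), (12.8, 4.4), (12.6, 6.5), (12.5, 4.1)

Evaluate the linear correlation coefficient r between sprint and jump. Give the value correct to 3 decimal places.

0.295

n = 5, Σx = 62.4, Σy = 23.2, Σx² = 779.82, Σy² = 112.12, Σxy = 290.18
nΣxy − ΣxΣy = 1450.9 − 1447.68 = 3.22
nΣx² − (Σx)² = 3899.1 − 3893.76 = 5.34; nΣy² − (Σy)² = 560.6 − 538.24 = 22.36
r = 3.22 / √(5.34 × 22.36) = 3.22 / 10.9271 ≈ 0.295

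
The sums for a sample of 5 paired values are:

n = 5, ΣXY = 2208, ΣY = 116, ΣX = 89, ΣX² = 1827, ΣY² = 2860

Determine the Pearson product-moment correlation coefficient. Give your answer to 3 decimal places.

0.707

r = (nΣXY − ΣXΣY) / √[(nΣX² − (ΣX)²)(nΣY² − (ΣY)²)]
Numerator: 5×2208 − 89×116 = 716
Denominator: √[(9135 − 7921)(14300 − 13456)] = √[1214 × 844] = 1012.2332
r = 716 / 1012.2332 ≈ 0.707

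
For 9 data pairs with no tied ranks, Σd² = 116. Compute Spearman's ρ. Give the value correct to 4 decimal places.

ρ = 1 − 6Σd² / [n(n²−1)] = 1 − 6×116 / (9×80)
  = 1 − 696/720 = 1 − 0.96667 ≈ 0.0333

0.0333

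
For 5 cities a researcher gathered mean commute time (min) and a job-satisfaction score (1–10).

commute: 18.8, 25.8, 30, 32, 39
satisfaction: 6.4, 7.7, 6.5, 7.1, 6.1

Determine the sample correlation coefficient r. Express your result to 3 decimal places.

n = 5, Σx = 145.6, Σy = 33.8, Σx² = 4464.08, Σy² = 230.12, Σxy = 979.08
nΣxy − ΣxΣy = 4895.4 − 4921.28 = -25.88
nΣx² − (Σx)² = 22320.4 − 21199.36 = 1121.04; nΣy² − (Σy)² = 1150.6 − 1142.44 = 8.16
r = -25.88 / √(1121.04 × 8.16) = -25.88 / 95.6435 ≈ -0.271

-0.271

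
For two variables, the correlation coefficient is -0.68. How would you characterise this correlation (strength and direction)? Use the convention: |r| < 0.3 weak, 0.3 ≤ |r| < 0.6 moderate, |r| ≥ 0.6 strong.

r = -0.68 < 0 so the relationship is negative.
|r| = 0.68, which falls in the strong range.

strong negative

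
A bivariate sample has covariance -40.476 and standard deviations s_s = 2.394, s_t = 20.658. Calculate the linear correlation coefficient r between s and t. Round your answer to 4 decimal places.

-0.8184

r = Cov(s,t) / (s_s · s_t) = -40.476 / (2.394 × 20.658)
  = -40.476 / 49.4553 ≈ -0.8184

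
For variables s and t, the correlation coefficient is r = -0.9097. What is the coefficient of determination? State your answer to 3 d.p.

r² = (-0.9097)² = 0.828

0.828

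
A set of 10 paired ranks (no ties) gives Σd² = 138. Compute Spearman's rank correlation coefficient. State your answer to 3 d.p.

ρ = 1 − 6Σd² / [n(n²−1)] = 1 − 6×138 / (10×99)
  = 1 − 828/990 = 1 − 0.8364 ≈ 0.164

0.164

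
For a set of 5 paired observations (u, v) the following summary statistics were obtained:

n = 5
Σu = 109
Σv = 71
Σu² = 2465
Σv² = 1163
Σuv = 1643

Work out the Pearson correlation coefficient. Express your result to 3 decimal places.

0.812

r = (nΣuv − ΣuΣv) / √[(nΣu² − (Σu)²)(nΣv² − (Σv)²)]
Numerator: 5×1643 − 109×71 = 476
Denominator: √[(12325 − 11881)(5815 − 5041)] = √[444 × 774] = 586.2218
r = 476 / 586.2218 ≈ 0.812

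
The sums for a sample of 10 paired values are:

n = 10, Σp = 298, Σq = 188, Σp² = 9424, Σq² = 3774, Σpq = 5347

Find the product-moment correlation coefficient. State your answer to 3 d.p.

-0.708

r = (nΣpq − ΣpΣq) / √[(nΣp² − (Σp)²)(nΣq² − (Σq)²)]
Numerator: 10×5347 − 298×188 = -2554
Denominator: √[(94240 − 88804)(37740 − 35344)] = √[5436 × 2396] = 3608.9688
r = -2554 / 3608.9688 ≈ -0.708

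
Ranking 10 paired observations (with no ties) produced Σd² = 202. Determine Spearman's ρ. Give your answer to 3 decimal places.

-0.224

ρ = 1 − 6Σd² / [n(n²−1)] = 1 − 6×202 / (10×99)
  = 1 − 1212/990 = 1 − 1.2242 ≈ -0.224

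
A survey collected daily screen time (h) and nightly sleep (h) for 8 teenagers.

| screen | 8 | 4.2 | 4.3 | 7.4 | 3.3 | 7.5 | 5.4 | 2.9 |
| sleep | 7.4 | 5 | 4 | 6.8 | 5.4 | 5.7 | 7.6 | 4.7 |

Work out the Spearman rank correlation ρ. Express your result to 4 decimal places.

Rank screen: 8, 3, 4, 6, 2, 7, 5, 1
Rank sleep: 7, 3, 1, 6, 4, 5, 8, 2
d = rank(screen) − rank(sleep): 1, 0, 3, 0, -2, 2, -3, -1; Σd² = 28
ρ = 1 − 6Σd² / [n(n²−1)] = 1 − 6×28 / (8×63) = 1 − 168/504 ≈ 0.6667

0.6667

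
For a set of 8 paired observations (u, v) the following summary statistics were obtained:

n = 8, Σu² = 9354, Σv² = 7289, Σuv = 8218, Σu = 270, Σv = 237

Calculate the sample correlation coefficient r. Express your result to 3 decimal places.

0.862

r = (nΣuv − ΣuΣv) / √[(nΣu² − (Σu)²)(nΣv² − (Σv)²)]
Numerator: 8×8218 − 270×237 = 1754
Denominator: √[(74832 − 72900)(58312 − 56169)] = √[1932 × 2143] = 2034.7668
r = 1754 / 2034.7668 ≈ 0.862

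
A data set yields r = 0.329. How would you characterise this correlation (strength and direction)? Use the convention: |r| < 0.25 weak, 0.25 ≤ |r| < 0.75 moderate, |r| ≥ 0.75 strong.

moderate positive

r = 0.329 > 0 so the relationship is positive.
|r| = 0.329, which falls in the moderate range.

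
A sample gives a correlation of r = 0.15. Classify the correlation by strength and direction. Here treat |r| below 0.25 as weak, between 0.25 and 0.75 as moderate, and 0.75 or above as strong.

weak positive

r = 0.15 > 0 so the relationship is positive.
|r| = 0.15, which falls in the weak range.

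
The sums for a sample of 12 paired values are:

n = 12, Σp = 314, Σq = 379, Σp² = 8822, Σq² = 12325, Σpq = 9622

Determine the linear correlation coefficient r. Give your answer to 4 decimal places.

-0.6366

r = (nΣpq − ΣpΣq) / √[(nΣp² − (Σp)²)(nΣq² − (Σq)²)]
Numerator: 12×9622 − 314×379 = -3542
Denominator: √[(105864 − 98596)(147900 − 143641)] = √[7268 × 4259] = 5563.6689
r = -3542 / 5563.6689 ≈ -0.6366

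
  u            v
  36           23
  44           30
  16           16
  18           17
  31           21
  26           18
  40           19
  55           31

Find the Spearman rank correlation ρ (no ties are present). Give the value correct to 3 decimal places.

Rank u: 5, 7, 1, 2, 4, 3, 6, 8
Rank v: 6, 7, 1, 2, 5, 3, 4, 8
d = rank(u) − rank(v): -1, 0, 0, 0, -1, 0, 2, 0; Σd² = 6
ρ = 1 − 6Σd² / [n(n²−1)] = 1 − 6×6 / (8×63) = 1 − 36/504 ≈ 0.929

0.929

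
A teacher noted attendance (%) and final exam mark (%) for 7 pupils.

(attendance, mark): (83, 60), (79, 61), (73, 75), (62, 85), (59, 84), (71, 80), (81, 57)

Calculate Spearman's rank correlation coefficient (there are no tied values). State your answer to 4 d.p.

Rank attendance: 7, 5, 4, 2, 1, 3, 6
Rank mark: 2, 3, 4, 7, 6, 5, 1
d = rank(attendance) − rank(mark): 5, 2, 0, -5, -5, -2, 5; Σd² = 108
ρ = 1 − 6Σd² / [n(n²−1)] = 1 − 6×108 / (7×48) = 1 − 648/336 ≈ -0.9286

-0.9286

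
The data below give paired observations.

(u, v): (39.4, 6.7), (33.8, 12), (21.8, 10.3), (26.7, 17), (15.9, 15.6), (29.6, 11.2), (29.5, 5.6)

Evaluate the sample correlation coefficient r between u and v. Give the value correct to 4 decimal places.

n = 7, Σu = 196.7, Σv = 78.4, Σu² = 5882.15, Σv² = 984.14, Σuv = 2092.78
nΣuv − ΣuΣv = 14649.46 − 15421.28 = -771.82
nΣu² − (Σu)² = 41175.05 − 38690.89 = 2484.16; nΣv² − (Σv)² = 6888.98 − 6146.56 = 742.42
r = -771.82 / √(2484.16 × 742.42) = -771.82 / 1358.0464 ≈ -0.5683

-0.5683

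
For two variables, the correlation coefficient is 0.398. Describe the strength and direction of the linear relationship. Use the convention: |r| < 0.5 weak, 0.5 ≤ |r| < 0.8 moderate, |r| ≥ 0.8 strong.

weak positive

r = 0.398 > 0 so the relationship is positive.
|r| = 0.398, which falls in the weak range.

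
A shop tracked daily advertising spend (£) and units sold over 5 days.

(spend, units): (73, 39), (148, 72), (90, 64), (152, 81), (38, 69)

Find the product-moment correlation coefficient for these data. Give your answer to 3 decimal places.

n = 5, Σx = 501, Σy = 325, Σx² = 59881, Σy² = 22123, Σxy = 34197
nΣxy − ΣxΣy = 170985 − 162825 = 8160
nΣx² − (Σx)² = 299405 − 251001 = 48404; nΣy² − (Σy)² = 110615 − 105625 = 4990
r = 8160 / √(48404 × 4990) = 8160 / 15541.4272 ≈ 0.525

0.525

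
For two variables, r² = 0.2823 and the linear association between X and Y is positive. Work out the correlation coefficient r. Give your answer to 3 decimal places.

|r| = √0.2823 = 0.531
The association is positive, so r = 0.531.

0.531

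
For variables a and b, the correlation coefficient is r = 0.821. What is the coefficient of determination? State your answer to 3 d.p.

r² = (0.821)² = 0.674

0.674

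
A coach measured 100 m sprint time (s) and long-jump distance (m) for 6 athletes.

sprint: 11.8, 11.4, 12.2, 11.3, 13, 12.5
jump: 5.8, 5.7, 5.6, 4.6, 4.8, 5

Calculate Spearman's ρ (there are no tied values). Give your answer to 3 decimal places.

Rank sprint: 3, 2, 4, 1, 6, 5
Rank jump: 6, 5, 4, 1, 2, 3
d = rank(sprint) − rank(jump): -3, -3, 0, 0, 4, 2; Σd² = 38
ρ = 1 − 6Σd² / [n(n²−1)] = 1 − 6×38 / (6×35) = 1 − 228/210 ≈ -0.086

-0.086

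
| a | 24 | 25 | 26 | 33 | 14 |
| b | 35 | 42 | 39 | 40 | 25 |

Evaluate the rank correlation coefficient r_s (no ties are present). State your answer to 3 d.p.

0.700

Rank a: 2, 3, 4, 5, 1
Rank b: 2, 5, 3, 4, 1
d = rank(a) − rank(b): 0, -2, 1, 1, 0; Σd² = 6
ρ = 1 − 6Σd² / [n(n²−1)] = 1 − 6×6 / (5×24) = 1 − 36/120 ≈ 0.700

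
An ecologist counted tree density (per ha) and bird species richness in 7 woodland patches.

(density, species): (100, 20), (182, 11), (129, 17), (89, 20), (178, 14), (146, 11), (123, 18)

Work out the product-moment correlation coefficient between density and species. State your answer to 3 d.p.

-0.872

n = 7, Σx = 947, Σy = 111, Σx² = 135815, Σy² = 1851, Σxy = 14287
nΣxy − ΣxΣy = 100009 − 105117 = -5108
nΣx² − (Σx)² = 950705 − 896809 = 53896; nΣy² − (Σy)² = 12957 − 12321 = 636
r = -5108 / √(53896 × 636) = -5108 / 5854.7294 ≈ -0.872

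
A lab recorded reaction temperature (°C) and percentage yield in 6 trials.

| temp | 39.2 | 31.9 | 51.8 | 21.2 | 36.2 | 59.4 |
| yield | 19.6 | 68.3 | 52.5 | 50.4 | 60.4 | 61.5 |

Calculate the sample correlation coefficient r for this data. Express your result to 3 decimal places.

0.069

n = 6, Σx = 239.7, Σy = 312.7, Σx² = 10525.73, Σy² = 17775.87, Σxy = 12574.65
nΣxy − ΣxΣy = 75447.9 − 74954.19 = 493.71
nΣx² − (Σx)² = 63154.38 − 57456.09 = 5698.29; nΣy² − (Σy)² = 106655.22 − 97781.29 = 8873.93
r = 493.71 / √(5698.29 × 8873.93) = 493.71 / 7110.9934 ≈ 0.069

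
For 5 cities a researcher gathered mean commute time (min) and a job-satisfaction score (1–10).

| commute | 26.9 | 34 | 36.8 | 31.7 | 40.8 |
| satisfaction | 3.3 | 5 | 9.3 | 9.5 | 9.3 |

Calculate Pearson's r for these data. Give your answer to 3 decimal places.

0.695

n = 5, Σx = 170.2, Σy = 36.4, Σx² = 5903.38, Σy² = 299.12, Σxy = 1281.6
nΣxy − ΣxΣy = 6408 − 6195.28 = 212.72
nΣx² − (Σx)² = 29516.9 − 28968.04 = 548.86; nΣy² − (Σy)² = 1495.6 − 1324.96 = 170.64
r = 212.72 / √(548.86 × 170.64) = 212.72 / 306.0351 ≈ 0.695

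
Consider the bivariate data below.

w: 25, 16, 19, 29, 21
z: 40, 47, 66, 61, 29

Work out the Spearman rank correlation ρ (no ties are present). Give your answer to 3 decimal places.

Rank w: 4, 1, 2, 5, 3
Rank z: 2, 3, 5, 4, 1
d = rank(w) − rank(z): 2, -2, -3, 1, 2; Σd² = 22
ρ = 1 − 6Σd² / [n(n²−1)] = 1 − 6×22 / (5×24) = 1 − 132/120 ≈ -0.100

-0.100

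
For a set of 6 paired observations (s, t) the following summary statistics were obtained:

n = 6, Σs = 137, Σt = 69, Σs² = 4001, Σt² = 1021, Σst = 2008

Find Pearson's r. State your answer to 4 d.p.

r = (nΣst − ΣsΣt) / √[(nΣs² − (Σs)²)(nΣt² − (Σt)²)]
Numerator: 6×2008 − 137×69 = 2595
Denominator: √[(24006 − 18769)(6126 − 4761)] = √[5237 × 1365] = 2673.6688
r = 2595 / 2673.6688 ≈ 0.9706

0.9706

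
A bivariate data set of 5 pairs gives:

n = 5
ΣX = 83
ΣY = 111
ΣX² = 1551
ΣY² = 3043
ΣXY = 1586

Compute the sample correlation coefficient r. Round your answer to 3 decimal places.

r = (nΣXY − ΣXΣY) / √[(nΣX² − (ΣX)²)(nΣY² − (ΣY)²)]
Numerator: 5×1586 − 83×111 = -1283
Denominator: √[(7755 − 6889)(15215 − 12321)] = √[866 × 2894] = 1583.0995
r = -1283 / 1583.0995 ≈ -0.810

-0.810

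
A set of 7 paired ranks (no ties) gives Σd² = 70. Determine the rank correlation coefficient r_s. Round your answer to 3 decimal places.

-0.250

ρ = 1 − 6Σd² / [n(n²−1)] = 1 − 6×70 / (7×48)
  = 1 − 420/336 = 1 − 1.2500 ≈ -0.250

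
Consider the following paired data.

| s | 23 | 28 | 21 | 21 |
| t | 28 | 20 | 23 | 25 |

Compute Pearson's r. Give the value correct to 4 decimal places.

-0.5994

n = 4, Σs = 93, Σt = 96, Σs² = 2195, Σt² = 2338, Σst = 2212
nΣst − ΣsΣt = 8848 − 8928 = -80
nΣs² − (Σs)² = 8780 − 8649 = 131; nΣt² − (Σt)² = 9352 − 9216 = 136
r = -80 / √(131 × 136) = -80 / 133.4766 ≈ -0.5994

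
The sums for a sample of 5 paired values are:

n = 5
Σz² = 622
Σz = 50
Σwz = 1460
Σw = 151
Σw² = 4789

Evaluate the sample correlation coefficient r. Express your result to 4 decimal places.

-0.2993

r = (nΣwz − ΣwΣz) / √[(nΣw² − (Σw)²)(nΣz² − (Σz)²)]
Numerator: 5×1460 − 151×50 = -250
Denominator: √[(23945 − 22801)(3110 − 2500)] = √[1144 × 610] = 835.3682
r = -250 / 835.3682 ≈ -0.2993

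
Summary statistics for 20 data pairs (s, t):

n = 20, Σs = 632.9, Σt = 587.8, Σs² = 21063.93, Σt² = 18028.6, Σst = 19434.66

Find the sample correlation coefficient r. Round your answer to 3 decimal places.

r = (nΣst − ΣsΣt) / √[(nΣs² − (Σs)²)(nΣt² − (Σt)²)]
Numerator: 20×19434.66 − 632.9×587.8 = 16674.58
Denominator: √[(421278.6 − 400562.41)(360572 − 345508.84)] = √[20716.19 × 15063.16] = 17664.9734
r = 16674.58 / 17664.9734 ≈ 0.944

0.944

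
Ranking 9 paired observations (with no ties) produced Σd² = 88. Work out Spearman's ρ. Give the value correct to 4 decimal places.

0.2667

ρ = 1 − 6Σd² / [n(n²−1)] = 1 − 6×88 / (9×80)
  = 1 − 528/720 = 1 − 0.73333 ≈ 0.2667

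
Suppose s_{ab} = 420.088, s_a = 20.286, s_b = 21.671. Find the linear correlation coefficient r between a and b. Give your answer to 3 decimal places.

0.956

r = Cov(a,b) / (s_a · s_b) = 420.088 / (20.286 × 21.671)
  = 420.088 / 439.6179 ≈ 0.956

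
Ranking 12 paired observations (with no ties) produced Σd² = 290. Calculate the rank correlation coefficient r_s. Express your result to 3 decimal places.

-0.014

ρ = 1 − 6Σd² / [n(n²−1)] = 1 − 6×290 / (12×143)
  = 1 − 1740/1716 = 1 − 1.0140 ≈ -0.014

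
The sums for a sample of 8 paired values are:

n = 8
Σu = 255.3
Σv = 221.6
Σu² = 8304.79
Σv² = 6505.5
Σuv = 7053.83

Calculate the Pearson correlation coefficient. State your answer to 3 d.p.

-0.075

r = (nΣuv − ΣuΣv) / √[(nΣu² − (Σu)²)(nΣv² − (Σv)²)]
Numerator: 8×7053.83 − 255.3×221.6 = -143.84
Denominator: √[(66438.32 − 65178.09)(52044 − 49106.56)] = √[1260.23 × 2937.44] = 1924.0192
r = -143.84 / 1924.0192 ≈ -0.075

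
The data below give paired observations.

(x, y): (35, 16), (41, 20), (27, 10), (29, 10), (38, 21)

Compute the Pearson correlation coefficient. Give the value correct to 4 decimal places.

0.9618

n = 5, Σx = 170, Σy = 77, Σx² = 5920, Σy² = 1297, Σxy = 2738
nΣxy − ΣxΣy = 13690 − 13090 = 600
nΣx² − (Σx)² = 29600 − 28900 = 700; nΣy² − (Σy)² = 6485 − 5929 = 556
r = 600 / √(700 × 556) = 600 / 623.8590 ≈ 0.9618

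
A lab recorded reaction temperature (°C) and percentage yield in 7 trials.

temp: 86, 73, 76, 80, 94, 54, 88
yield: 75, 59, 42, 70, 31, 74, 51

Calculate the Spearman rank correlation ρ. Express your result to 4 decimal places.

-0.4286

Rank temp: 5, 2, 3, 4, 7, 1, 6
Rank yield: 7, 4, 2, 5, 1, 6, 3
d = rank(temp) − rank(yield): -2, -2, 1, -1, 6, -5, 3; Σd² = 80
ρ = 1 − 6Σd² / [n(n²−1)] = 1 − 6×80 / (7×48) = 1 − 480/336 ≈ -0.4286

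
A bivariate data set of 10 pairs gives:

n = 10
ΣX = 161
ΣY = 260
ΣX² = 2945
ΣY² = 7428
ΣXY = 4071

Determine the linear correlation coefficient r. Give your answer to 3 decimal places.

-0.237

r = (nΣXY − ΣXΣY) / √[(nΣX² − (ΣX)²)(nΣY² − (ΣY)²)]
Numerator: 10×4071 − 161×260 = -1150
Denominator: √[(29450 − 25921)(74280 − 67600)] = √[3529 × 6680] = 4855.2775
r = -1150 / 4855.2775 ≈ -0.237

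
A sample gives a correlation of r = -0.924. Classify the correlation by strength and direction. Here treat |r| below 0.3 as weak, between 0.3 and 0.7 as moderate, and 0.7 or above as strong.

r = -0.924 < 0 so the relationship is negative.
|r| = 0.924, which falls in the strong range.

strong negative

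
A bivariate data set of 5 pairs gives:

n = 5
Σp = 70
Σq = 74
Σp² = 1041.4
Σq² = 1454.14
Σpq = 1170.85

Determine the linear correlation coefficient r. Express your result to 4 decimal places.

0.9084

r = (nΣpq − ΣpΣq) / √[(nΣp² − (Σp)²)(nΣq² − (Σq)²)]
Numerator: 5×1170.85 − 70×74 = 674.25
Denominator: √[(5207 − 4900)(7270.7 − 5476)] = √[307 × 1794.7] = 742.2755
r = 674.25 / 742.2755 ≈ 0.9084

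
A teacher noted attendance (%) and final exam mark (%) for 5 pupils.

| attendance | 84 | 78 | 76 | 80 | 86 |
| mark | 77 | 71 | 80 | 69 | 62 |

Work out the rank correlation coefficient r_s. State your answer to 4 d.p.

-0.7000

Rank attendance: 4, 2, 1, 3, 5
Rank mark: 4, 3, 5, 2, 1
d = rank(attendance) − rank(mark): 0, -1, -4, 1, 4; Σd² = 34
ρ = 1 − 6Σd² / [n(n²−1)] = 1 − 6×34 / (5×24) = 1 − 204/120 ≈ -0.7000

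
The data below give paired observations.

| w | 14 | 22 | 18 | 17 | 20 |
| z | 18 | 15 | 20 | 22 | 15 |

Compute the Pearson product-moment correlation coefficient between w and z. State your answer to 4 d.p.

-0.5883

n = 5, Σw = 91, Σz = 90, Σw² = 1693, Σz² = 1658, Σwz = 1616
nΣwz − ΣwΣz = 8080 − 8190 = -110
nΣw² − (Σw)² = 8465 − 8281 = 184; nΣz² − (Σz)² = 8290 − 8100 = 190
r = -110 / √(184 × 190) = -110 / 186.9759 ≈ -0.5883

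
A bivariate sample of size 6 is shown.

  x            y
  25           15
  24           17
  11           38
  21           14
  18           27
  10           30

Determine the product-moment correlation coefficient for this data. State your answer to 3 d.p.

-0.900

n = 6, Σx = 109, Σy = 141, Σx² = 2187, Σy² = 3783, Σxy = 2281
nΣxy − ΣxΣy = 13686 − 15369 = -1683
nΣx² − (Σx)² = 13122 − 11881 = 1241; nΣy² − (Σy)² = 22698 − 19881 = 2817
r = -1683 / √(1241 × 2817) = -1683 / 1869.7318 ≈ -0.900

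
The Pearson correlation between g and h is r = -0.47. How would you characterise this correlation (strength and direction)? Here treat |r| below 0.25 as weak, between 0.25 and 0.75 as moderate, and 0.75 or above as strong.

moderate negative

r = -0.47 < 0 so the relationship is negative.
|r| = 0.47, which falls in the moderate range.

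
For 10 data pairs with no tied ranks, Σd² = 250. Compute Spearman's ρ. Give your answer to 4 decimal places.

ρ = 1 − 6Σd² / [n(n²−1)] = 1 − 6×250 / (10×99)
  = 1 − 1500/990 = 1 − 1.51515 ≈ -0.5152

-0.5152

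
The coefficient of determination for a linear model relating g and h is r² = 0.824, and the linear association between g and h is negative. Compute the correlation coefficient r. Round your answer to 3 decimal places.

|r| = √0.824 = 0.908
The association is negative, so r = −0.908.

-0.908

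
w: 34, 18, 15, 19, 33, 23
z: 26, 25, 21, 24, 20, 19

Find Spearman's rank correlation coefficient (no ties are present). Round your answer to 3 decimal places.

Rank w: 6, 2, 1, 3, 5, 4
Rank z: 6, 5, 3, 4, 2, 1
d = rank(w) − rank(z): 0, -3, -2, -1, 3, 3; Σd² = 32
ρ = 1 − 6Σd² / [n(n²−1)] = 1 − 6×32 / (6×35) = 1 − 192/210 ≈ 0.086

0.086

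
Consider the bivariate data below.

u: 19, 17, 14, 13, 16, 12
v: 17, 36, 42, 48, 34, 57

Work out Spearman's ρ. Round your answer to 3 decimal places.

-0.943

Rank u: 6, 5, 3, 2, 4, 1
Rank v: 1, 3, 4, 5, 2, 6
d = rank(u) − rank(v): 5, 2, -1, -3, 2, -5; Σd² = 68
ρ = 1 − 6Σd² / [n(n²−1)] = 1 − 6×68 / (6×35) = 1 − 408/210 ≈ -0.943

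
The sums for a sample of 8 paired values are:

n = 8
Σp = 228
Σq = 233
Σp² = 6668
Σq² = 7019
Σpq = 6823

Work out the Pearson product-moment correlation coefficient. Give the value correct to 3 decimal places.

r = (nΣpq − ΣpΣq) / √[(nΣp² − (Σp)²)(nΣq² − (Σq)²)]
Numerator: 8×6823 − 228×233 = 1460
Denominator: √[(53344 − 51984)(56152 − 54289)] = √[1360 × 1863] = 1591.7537
r = 1460 / 1591.7537 ≈ 0.917

0.917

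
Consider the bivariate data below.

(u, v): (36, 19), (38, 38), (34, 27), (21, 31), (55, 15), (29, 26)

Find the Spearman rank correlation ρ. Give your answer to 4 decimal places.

Rank u: 4, 5, 3, 1, 6, 2
Rank v: 2, 6, 4, 5, 1, 3
d = rank(u) − rank(v): 2, -1, -1, -4, 5, -1; Σd² = 48
ρ = 1 − 6Σd² / [n(n²−1)] = 1 − 6×48 / (6×35) = 1 − 288/210 ≈ -0.3714

-0.3714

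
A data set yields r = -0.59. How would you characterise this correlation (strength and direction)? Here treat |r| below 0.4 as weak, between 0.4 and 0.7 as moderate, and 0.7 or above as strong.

r = -0.59 < 0 so the relationship is negative.
|r| = 0.59, which falls in the moderate range.

moderate negative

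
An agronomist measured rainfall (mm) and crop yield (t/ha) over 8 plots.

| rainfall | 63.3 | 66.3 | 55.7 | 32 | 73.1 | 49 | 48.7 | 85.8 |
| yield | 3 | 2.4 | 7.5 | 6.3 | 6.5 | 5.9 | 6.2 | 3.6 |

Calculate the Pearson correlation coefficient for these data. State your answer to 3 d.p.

-0.496

n = 8, Σx = 473.9, Σy = 41.4, Σx² = 30007.01, Σy² = 239.16, Σxy = 2343.44
nΣxy − ΣxΣy = 18747.52 − 19619.46 = -871.94
nΣx² − (Σx)² = 240056.08 − 224581.21 = 15474.87; nΣy² − (Σy)² = 1913.28 − 1713.96 = 199.32
r = -871.94 / √(15474.87 × 199.32) = -871.94 / 1756.2605 ≈ -0.496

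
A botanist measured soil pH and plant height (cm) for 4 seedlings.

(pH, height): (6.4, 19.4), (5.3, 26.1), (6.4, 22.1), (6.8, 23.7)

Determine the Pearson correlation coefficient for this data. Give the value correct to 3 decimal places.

n = 4, Σx = 24.9, Σy = 91.3, Σx² = 156.25, Σy² = 2107.67, Σxy = 565.09
nΣxy − ΣxΣy = 2260.36 − 2273.37 = -13.01
nΣx² − (Σx)² = 625 − 620.01 = 4.99; nΣy² − (Σy)² = 8430.68 − 8335.69 = 94.99
r = -13.01 / √(4.99 × 94.99) = -13.01 / 21.7715 ≈ -0.598

-0.598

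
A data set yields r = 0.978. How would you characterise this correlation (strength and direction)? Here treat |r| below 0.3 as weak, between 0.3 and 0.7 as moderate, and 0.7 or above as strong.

strong positive

r = 0.978 > 0 so the relationship is positive.
|r| = 0.978, which falls in the strong range.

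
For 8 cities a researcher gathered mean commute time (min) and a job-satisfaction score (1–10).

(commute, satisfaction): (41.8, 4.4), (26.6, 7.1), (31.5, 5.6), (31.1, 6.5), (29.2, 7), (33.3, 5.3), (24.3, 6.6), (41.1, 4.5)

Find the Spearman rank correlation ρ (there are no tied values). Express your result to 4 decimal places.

-0.9286

Rank commute: 8, 2, 5, 4, 3, 6, 1, 7
Rank satisfaction: 1, 8, 4, 5, 7, 3, 6, 2
d = rank(commute) − rank(satisfaction): 7, -6, 1, -1, -4, 3, -5, 5; Σd² = 162
ρ = 1 − 6Σd² / [n(n²−1)] = 1 − 6×162 / (8×63) = 1 − 972/504 ≈ -0.9286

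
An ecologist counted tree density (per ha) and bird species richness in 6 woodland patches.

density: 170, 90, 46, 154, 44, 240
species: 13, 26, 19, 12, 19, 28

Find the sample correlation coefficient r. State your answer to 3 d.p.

n = 6, Σx = 744, Σy = 117, Σx² = 122368, Σy² = 2495, Σxy = 14828
nΣxy − ΣxΣy = 88968 − 87048 = 1920
nΣx² − (Σx)² = 734208 − 553536 = 180672; nΣy² − (Σy)² = 14970 − 13689 = 1281
r = 1920 / √(180672 × 1281) = 1920 / 15213.1795 ≈ 0.126

0.126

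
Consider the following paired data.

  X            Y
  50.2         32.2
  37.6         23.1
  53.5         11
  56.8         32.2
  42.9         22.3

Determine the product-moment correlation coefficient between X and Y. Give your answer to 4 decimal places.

0.1329

n = 5, ΣX = 241, ΣY = 120.8, ΣX² = 11862.7, ΣY² = 3225.58, ΣXY = 5859.13
nΣXY − ΣXΣY = 29295.65 − 29112.8 = 182.85
nΣX² − (ΣX)² = 59313.5 − 58081 = 1232.5; nΣY² − (ΣY)² = 16127.9 − 14592.64 = 1535.26
r = 182.85 / √(1232.5 × 1535.26) = 182.85 / 1375.5755 ≈ 0.1329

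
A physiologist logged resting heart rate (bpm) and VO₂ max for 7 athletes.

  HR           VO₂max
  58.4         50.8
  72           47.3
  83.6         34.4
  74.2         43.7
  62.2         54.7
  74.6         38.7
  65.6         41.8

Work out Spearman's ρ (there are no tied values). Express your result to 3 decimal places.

-0.857

Rank HR: 1, 4, 7, 5, 2, 6, 3
Rank VO₂max: 6, 5, 1, 4, 7, 2, 3
d = rank(HR) − rank(VO₂max): -5, -1, 6, 1, -5, 4, 0; Σd² = 104
ρ = 1 − 6Σd² / [n(n²−1)] = 1 − 6×104 / (7×48) = 1 − 624/336 ≈ -0.857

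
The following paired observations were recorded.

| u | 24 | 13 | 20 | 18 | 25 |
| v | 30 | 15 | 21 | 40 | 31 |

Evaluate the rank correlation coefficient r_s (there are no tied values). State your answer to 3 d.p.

Rank u: 4, 1, 3, 2, 5
Rank v: 3, 1, 2, 5, 4
d = rank(u) − rank(v): 1, 0, 1, -3, 1; Σd² = 12
ρ = 1 − 6Σd² / [n(n²−1)] = 1 − 6×12 / (5×24) = 1 − 72/120 ≈ 0.400

0.400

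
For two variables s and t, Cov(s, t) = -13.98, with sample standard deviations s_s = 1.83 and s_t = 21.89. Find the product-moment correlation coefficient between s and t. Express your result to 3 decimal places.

r = Cov(s,t) / (s_s · s_t) = -13.98 / (1.83 × 21.89)
  = -13.98 / 40.0587 ≈ -0.349

-0.349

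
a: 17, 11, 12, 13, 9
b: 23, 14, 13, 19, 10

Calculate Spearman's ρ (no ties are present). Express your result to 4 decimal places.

Rank a: 5, 2, 3, 4, 1
Rank b: 5, 3, 2, 4, 1
d = rank(a) − rank(b): 0, -1, 1, 0, 0; Σd² = 2
ρ = 1 − 6Σd² / [n(n²−1)] = 1 − 6×2 / (5×24) = 1 − 12/120 ≈ 0.9000

0.9000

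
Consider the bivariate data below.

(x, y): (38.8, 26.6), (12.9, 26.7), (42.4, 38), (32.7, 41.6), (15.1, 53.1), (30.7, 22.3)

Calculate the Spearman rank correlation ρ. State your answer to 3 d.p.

-0.086

Rank x: 5, 1, 6, 4, 2, 3
Rank y: 2, 3, 4, 5, 6, 1
d = rank(x) − rank(y): 3, -2, 2, -1, -4, 2; Σd² = 38
ρ = 1 − 6Σd² / [n(n²−1)] = 1 − 6×38 / (6×35) = 1 − 228/210 ≈ -0.086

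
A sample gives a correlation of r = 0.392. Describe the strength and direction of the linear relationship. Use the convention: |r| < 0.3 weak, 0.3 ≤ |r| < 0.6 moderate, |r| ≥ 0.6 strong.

r = 0.392 > 0 so the relationship is positive.
|r| = 0.392, which falls in the moderate range.

moderate positive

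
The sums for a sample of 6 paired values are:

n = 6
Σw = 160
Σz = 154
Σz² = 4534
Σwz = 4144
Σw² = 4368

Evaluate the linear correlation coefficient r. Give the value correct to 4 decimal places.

0.1538

r = (nΣwz − ΣwΣz) / √[(nΣw² − (Σw)²)(nΣz² − (Σz)²)]
Numerator: 6×4144 − 160×154 = 224
Denominator: √[(26208 − 25600)(27204 − 23716)] = √[608 × 3488] = 1456.2637
r = 224 / 1456.2637 ≈ 0.1538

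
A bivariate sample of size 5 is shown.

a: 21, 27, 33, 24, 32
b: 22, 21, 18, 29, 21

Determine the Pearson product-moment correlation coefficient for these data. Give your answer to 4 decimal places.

n = 5, Σa = 137, Σb = 111, Σa² = 3859, Σb² = 2531, Σab = 2991
nΣab − ΣaΣb = 14955 − 15207 = -252
nΣa² − (Σa)² = 19295 − 18769 = 526; nΣb² − (Σb)² = 12655 − 12321 = 334
r = -252 / √(526 × 334) = -252 / 419.1468 ≈ -0.6012

-0.6012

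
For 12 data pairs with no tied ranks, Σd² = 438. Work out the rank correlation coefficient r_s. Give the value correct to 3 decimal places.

-0.531

ρ = 1 − 6Σd² / [n(n²−1)] = 1 − 6×438 / (12×143)
  = 1 − 2628/1716 = 1 − 1.5315 ≈ -0.531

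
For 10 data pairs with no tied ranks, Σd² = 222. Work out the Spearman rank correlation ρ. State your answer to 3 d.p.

-0.345

ρ = 1 − 6Σd² / [n(n²−1)] = 1 − 6×222 / (10×99)
  = 1 − 1332/990 = 1 − 1.3455 ≈ -0.345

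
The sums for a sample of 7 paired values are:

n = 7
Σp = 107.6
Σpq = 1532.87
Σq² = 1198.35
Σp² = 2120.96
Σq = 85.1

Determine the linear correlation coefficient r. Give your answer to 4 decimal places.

r = (nΣpq − ΣpΣq) / √[(nΣp² − (Σp)²)(nΣq² − (Σq)²)]
Numerator: 7×1532.87 − 107.6×85.1 = 1573.33
Denominator: √[(14846.72 − 11577.76)(8388.45 − 7242.01)] = √[3268.96 × 1146.44] = 1935.8891
r = 1573.33 / 1935.8891 ≈ 0.8127

0.8127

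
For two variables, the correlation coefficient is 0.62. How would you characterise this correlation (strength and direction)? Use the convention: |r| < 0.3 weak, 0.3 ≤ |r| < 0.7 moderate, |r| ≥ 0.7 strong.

r = 0.62 > 0 so the relationship is positive.
|r| = 0.62, which falls in the moderate range.

moderate positive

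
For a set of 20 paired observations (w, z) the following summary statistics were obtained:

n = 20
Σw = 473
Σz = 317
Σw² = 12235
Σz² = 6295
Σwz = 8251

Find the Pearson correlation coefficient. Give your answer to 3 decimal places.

0.653

r = (nΣwz − ΣwΣz) / √[(nΣw² − (Σw)²)(nΣz² − (Σz)²)]
Numerator: 20×8251 − 473×317 = 15079
Denominator: √[(244700 − 223729)(125900 − 100489)] = √[20971 × 25411] = 23084.4987
r = 15079 / 23084.4987 ≈ 0.653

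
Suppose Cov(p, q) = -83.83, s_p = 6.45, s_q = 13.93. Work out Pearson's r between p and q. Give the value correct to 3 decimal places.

r = Cov(p,q) / (s_p · s_q) = -83.83 / (6.45 × 13.93)
  = -83.83 / 89.8485 ≈ -0.933

-0.933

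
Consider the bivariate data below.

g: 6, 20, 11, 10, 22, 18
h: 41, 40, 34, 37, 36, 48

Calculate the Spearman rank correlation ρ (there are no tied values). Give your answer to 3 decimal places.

-0.200

Rank g: 1, 5, 3, 2, 6, 4
Rank h: 5, 4, 1, 3, 2, 6
d = rank(g) − rank(h): -4, 1, 2, -1, 4, -2; Σd² = 42
ρ = 1 − 6Σd² / [n(n²−1)] = 1 − 6×42 / (6×35) = 1 − 252/210 ≈ -0.200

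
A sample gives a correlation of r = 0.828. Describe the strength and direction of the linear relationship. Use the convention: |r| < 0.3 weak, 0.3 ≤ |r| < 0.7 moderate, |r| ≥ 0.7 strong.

strong positive

r = 0.828 > 0 so the relationship is positive.
|r| = 0.828, which falls in the strong range.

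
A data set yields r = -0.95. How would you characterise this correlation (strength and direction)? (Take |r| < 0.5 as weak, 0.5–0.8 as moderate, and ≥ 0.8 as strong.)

strong negative

r = -0.95 < 0 so the relationship is negative.
|r| = 0.95, which falls in the strong range.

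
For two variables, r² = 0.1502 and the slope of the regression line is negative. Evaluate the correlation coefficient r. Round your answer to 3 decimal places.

|r| = √0.1502 = 0.388
The association is negative, so r = −0.388.

-0.388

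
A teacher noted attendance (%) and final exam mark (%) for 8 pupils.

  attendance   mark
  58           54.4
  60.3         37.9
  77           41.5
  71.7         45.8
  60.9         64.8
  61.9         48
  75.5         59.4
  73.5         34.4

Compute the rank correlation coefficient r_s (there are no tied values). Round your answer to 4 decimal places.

-0.2143

Rank attendance: 1, 2, 8, 5, 3, 4, 7, 6
Rank mark: 6, 2, 3, 4, 8, 5, 7, 1
d = rank(attendance) − rank(mark): -5, 0, 5, 1, -5, -1, 0, 5; Σd² = 102
ρ = 1 − 6Σd² / [n(n²−1)] = 1 − 6×102 / (8×63) = 1 − 612/504 ≈ -0.2143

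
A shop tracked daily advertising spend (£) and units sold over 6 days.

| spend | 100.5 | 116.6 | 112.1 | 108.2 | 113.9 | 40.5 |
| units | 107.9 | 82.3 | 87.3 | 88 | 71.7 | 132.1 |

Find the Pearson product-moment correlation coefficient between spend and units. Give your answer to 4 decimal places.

-0.9167

n = 6, Σx = 591.8, Σy = 569.3, Σx² = 62582.92, Σy² = 56372.29, Σxy = 53264.74
nΣxy − ΣxΣy = 319588.44 − 336911.74 = -17323.3
nΣx² − (Σx)² = 375497.52 − 350227.24 = 25270.28; nΣy² − (Σy)² = 338233.74 − 324102.49 = 14131.25
r = -17323.3 / √(25270.28 × 14131.25) = -17323.3 / 18897.1068 ≈ -0.9167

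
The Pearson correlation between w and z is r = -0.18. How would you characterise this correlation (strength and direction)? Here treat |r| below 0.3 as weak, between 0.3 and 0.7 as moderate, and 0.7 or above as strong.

weak negative

r = -0.18 < 0 so the relationship is negative.
|r| = 0.18, which falls in the weak range.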